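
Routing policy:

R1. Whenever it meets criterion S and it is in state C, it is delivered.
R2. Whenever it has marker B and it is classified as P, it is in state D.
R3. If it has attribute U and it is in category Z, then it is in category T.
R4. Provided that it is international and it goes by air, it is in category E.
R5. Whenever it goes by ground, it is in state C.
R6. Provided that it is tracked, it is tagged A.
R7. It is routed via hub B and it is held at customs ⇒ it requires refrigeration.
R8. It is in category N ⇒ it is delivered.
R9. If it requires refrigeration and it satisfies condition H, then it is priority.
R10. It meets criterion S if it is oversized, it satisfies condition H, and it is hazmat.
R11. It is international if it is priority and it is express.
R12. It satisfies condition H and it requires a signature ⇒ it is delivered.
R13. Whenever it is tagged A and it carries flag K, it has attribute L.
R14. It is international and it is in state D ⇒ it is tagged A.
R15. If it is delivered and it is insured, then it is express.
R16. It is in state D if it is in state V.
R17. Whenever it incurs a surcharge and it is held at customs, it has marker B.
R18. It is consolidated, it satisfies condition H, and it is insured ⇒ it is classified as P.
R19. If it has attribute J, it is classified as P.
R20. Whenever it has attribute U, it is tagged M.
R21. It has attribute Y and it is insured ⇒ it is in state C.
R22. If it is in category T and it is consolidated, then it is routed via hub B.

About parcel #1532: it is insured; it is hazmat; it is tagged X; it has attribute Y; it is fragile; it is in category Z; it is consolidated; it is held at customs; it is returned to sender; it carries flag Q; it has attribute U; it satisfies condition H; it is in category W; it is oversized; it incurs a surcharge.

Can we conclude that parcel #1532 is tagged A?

Yes

By R3 (it has attribute U, it is in category Z): it is in category T.
By R10 (it is oversized, it satisfies condition H, it is hazmat): it meets criterion S.
By R17 (it incurs a surcharge, it is held at customs): it has marker B.
By R18 (it is consolidated, it satisfies condition H, it is insured): it is classified as P.
By R21 (it has attribute Y, it is insured): it is in state C.
By R22 (it is in category T, it is consolidated): it is routed via hub B.
By R1 (it meets criterion S, it is in state C): it is delivered.
By R2 (it has marker B, it is classified as P): it is in state D.
By R7 (it is routed via hub B, it is held at customs): it requires refrigeration.
By R9 (it requires refrigeration, it satisfies condition H): it is priority.
By R15 (it is delivered, it is insured): it is express.
By R11 (it is priority, it is express): it is international.
By R14 (it is international, it is in state D): it is tagged A.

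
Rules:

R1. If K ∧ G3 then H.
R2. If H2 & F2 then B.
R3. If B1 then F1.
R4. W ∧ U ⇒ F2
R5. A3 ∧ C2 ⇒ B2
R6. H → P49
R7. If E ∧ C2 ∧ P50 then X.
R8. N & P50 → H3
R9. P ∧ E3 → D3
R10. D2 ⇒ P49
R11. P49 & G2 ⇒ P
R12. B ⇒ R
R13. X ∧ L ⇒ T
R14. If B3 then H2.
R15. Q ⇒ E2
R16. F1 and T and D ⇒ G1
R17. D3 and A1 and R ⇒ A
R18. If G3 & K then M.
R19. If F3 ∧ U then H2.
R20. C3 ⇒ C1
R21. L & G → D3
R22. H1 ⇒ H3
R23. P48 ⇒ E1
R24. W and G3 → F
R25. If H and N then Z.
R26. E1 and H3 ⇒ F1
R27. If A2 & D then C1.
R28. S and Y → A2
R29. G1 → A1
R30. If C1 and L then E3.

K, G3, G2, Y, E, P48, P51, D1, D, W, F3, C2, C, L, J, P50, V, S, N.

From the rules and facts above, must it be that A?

No

Forward chaining from the given facts derives: H, P49, X, H3, P, T, M, E1, F, Z, F1, A2, G1, C1, A1, E3, D3.
The only rule concluding A is R17, which needs R; that is never established.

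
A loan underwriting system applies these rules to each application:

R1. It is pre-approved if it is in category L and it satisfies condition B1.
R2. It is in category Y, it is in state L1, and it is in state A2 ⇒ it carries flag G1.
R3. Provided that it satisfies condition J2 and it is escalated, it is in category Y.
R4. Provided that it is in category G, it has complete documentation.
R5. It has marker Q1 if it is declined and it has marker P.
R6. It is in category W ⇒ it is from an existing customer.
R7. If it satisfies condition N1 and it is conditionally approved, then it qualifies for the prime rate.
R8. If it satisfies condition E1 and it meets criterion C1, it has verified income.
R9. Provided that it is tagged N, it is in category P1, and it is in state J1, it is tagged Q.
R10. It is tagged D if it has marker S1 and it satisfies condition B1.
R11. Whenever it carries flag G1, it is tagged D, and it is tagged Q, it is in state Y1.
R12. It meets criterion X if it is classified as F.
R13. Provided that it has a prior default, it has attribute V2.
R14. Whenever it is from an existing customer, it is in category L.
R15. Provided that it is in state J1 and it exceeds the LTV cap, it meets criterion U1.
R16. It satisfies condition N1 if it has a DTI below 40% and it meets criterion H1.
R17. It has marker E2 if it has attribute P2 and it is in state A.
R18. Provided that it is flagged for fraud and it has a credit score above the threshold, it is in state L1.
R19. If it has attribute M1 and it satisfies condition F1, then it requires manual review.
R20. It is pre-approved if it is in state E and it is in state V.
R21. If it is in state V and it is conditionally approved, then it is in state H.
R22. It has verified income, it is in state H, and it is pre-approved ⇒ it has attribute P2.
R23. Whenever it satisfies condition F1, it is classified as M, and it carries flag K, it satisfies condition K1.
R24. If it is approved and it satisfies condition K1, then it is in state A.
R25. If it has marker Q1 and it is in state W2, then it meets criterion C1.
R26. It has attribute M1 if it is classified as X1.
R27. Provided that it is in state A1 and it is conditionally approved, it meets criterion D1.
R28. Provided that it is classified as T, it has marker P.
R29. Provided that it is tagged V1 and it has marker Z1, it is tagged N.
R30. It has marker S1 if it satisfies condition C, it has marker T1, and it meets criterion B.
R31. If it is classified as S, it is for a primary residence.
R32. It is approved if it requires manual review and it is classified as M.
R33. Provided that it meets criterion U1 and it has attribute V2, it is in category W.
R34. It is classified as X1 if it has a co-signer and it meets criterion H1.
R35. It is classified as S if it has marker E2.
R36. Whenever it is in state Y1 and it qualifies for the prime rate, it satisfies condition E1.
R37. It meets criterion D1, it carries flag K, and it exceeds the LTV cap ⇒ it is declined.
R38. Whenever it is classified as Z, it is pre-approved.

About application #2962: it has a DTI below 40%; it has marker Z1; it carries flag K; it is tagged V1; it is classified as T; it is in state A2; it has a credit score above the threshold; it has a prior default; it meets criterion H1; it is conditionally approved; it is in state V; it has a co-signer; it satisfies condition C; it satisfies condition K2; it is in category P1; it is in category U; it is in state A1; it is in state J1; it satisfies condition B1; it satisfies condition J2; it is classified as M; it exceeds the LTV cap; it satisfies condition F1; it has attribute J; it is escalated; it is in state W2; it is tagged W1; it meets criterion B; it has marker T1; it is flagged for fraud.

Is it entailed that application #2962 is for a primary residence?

Yes

By R3 (it satisfies condition J2, it is escalated): it is in category Y.
By R13 (it has a prior default): it has attribute V2.
By R15 (it is in state J1, it exceeds the LTV cap): it meets criterion U1.
By R16 (it has a DTI below 40%, it meets criterion H1): it satisfies condition N1.
By R18 (it is flagged for fraud, it has a credit score above the threshold): it is in state L1.
By R21 (it is in state V, it is conditionally approved): it is in state H.
By R23 (it satisfies condition F1, it is classified as M, it carries flag K): it satisfies condition K1.
By R27 (it is in state A1, it is conditionally approved): it meets criterion D1.
By R28 (it is classified as T): it has marker P.
By R29 (it is tagged V1, it has marker Z1): it is tagged N.
By R30 (it satisfies condition C, it has marker T1, it meets criterion B): it has marker S1.
By R33 (it meets criterion U1, it has attribute V2): it is in category W.
By R34 (it has a co-signer, it meets criterion H1): it is classified as X1.
By R37 (it meets criterion D1, it carries flag K, it exceeds the LTV cap): it is declined.
By R2 (it is in category Y, it is in state L1, it is in state A2): it carries flag G1.
By R5 (it is declined, it has marker P): it has marker Q1.
By R6 (it is in category W): it is from an existing customer.
By R7 (it satisfies condition N1, it is conditionally approved): it qualifies for the prime rate.
By R9 (it is tagged N, it is in category P1, it is in state J1): it is tagged Q.
By R10 (it has marker S1, it satisfies condition B1): it is tagged D.
By R11 (it carries flag G1, it is tagged D, it is tagged Q): it is in state Y1.
By R14 (it is from an existing customer): it is in category L.
By R25 (it has marker Q1, it is in state W2): it meets criterion C1.
By R26 (it is classified as X1): it has attribute M1.
By R36 (it is in state Y1, it qualifies for the prime rate): it satisfies condition E1.
By R1 (it is in category L, it satisfies condition B1): it is pre-approved.
By R8 (it satisfies condition E1, it meets criterion C1): it has verified income.
By R19 (it has attribute M1, it satisfies condition F1): it requires manual review.
By R22 (it has verified income, it is in state H, it is pre-approved): it has attribute P2.
By R32 (it requires manual review, it is classified as M): it is approved.
By R24 (it is approved, it satisfies condition K1): it is in state A.
By R17 (it has attribute P2, it is in state A): it has marker E2.
By R35 (it has marker E2): it is classified as S.
By R31 (it is classified as S): it is for a primary residence.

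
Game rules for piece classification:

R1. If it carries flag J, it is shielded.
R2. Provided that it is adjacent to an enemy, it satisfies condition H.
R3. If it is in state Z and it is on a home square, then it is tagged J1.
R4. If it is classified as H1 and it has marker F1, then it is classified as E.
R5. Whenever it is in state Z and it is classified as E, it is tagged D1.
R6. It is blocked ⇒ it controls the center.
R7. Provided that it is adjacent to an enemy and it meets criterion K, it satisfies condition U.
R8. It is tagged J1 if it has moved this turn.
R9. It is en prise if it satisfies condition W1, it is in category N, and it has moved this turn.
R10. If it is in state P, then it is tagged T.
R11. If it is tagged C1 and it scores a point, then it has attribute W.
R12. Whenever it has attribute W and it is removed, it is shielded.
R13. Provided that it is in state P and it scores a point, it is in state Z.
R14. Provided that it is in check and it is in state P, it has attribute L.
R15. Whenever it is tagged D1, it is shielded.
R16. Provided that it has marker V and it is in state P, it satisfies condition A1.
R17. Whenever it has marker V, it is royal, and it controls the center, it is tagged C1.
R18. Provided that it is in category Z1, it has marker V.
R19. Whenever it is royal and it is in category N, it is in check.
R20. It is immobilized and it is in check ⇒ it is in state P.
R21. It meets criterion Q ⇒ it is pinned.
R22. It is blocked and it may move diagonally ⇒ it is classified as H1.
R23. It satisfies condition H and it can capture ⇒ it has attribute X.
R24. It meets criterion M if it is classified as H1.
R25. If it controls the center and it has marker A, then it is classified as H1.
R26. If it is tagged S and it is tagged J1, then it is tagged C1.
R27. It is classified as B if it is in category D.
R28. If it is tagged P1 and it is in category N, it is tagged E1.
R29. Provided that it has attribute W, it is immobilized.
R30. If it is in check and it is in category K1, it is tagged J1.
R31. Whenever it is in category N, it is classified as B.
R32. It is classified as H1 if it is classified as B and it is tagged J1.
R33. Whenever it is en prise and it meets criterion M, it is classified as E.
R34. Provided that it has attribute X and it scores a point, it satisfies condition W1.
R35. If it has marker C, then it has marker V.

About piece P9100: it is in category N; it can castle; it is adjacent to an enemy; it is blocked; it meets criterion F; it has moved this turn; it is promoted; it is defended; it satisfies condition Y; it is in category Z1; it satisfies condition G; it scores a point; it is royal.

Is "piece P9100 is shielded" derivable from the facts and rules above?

Forward chaining from the given facts derives: satisfies condition H, controls the center, is tagged J1, has marker V, is in check, is classified as B, is classified as H1, is tagged C1, meets criterion M, has attribute W, is immobilized, is in state P, is tagged T, is in state Z, has attribute L, satisfies condition A1.
Rules concluding "it is shielded": R1 needs "it carries flag J"; R12 needs "it is removed"; R15 needs "it is tagged D1" — none of these are established.

No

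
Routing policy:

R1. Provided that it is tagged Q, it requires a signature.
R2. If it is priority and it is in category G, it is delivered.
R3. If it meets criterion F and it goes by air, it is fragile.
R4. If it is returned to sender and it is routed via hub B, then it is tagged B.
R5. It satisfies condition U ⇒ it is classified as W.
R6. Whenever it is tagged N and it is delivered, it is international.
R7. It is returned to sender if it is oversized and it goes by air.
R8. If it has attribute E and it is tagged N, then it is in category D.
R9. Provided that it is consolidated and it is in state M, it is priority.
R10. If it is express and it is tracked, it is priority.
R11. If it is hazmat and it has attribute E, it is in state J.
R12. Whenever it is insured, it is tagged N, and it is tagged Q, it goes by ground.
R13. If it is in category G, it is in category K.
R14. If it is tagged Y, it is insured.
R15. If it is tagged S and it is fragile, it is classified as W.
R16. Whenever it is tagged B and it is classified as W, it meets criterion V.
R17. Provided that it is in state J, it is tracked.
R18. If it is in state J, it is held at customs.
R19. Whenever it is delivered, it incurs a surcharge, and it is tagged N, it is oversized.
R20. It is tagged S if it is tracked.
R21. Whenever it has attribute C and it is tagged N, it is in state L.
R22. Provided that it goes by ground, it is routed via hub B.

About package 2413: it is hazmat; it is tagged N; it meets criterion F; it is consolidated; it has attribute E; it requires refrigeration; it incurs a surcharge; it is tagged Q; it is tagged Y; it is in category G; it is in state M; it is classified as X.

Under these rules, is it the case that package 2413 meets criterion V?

Forward chaining from the given facts derives: requires a signature, is in category D, is priority, is in state J, is in category K, is insured, is tracked, is held at customs, is tagged S, is delivered, is international, goes by ground, is oversized, is routed via hub B.
The only rule concluding "it meets criterion V" is R16, which needs "it is tagged B"; that is never established.

No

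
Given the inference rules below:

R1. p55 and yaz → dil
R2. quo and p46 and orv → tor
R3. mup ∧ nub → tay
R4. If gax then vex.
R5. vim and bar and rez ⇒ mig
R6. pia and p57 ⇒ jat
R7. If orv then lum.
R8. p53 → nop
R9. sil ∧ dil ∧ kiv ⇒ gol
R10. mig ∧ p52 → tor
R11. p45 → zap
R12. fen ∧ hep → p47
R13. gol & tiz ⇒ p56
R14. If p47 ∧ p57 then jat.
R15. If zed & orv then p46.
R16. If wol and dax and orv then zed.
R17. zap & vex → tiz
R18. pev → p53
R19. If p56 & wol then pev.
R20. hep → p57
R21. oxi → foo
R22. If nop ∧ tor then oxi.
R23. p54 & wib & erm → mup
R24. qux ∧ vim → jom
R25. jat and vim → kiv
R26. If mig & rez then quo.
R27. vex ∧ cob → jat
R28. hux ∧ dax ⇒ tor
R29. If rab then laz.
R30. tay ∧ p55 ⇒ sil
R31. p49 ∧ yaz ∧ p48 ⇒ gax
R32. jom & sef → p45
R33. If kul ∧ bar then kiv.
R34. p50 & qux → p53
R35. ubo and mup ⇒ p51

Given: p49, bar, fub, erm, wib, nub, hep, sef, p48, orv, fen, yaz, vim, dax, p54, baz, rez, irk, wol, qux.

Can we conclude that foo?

No

Forward chaining from the given facts derives: mig, lum, p47, zed, p57, mup, jom, quo, gax, p45, tay, vex, zap, jat, p46, tiz, kiv, tor.
The only rule concluding foo is R21, which needs oxi; that is never established.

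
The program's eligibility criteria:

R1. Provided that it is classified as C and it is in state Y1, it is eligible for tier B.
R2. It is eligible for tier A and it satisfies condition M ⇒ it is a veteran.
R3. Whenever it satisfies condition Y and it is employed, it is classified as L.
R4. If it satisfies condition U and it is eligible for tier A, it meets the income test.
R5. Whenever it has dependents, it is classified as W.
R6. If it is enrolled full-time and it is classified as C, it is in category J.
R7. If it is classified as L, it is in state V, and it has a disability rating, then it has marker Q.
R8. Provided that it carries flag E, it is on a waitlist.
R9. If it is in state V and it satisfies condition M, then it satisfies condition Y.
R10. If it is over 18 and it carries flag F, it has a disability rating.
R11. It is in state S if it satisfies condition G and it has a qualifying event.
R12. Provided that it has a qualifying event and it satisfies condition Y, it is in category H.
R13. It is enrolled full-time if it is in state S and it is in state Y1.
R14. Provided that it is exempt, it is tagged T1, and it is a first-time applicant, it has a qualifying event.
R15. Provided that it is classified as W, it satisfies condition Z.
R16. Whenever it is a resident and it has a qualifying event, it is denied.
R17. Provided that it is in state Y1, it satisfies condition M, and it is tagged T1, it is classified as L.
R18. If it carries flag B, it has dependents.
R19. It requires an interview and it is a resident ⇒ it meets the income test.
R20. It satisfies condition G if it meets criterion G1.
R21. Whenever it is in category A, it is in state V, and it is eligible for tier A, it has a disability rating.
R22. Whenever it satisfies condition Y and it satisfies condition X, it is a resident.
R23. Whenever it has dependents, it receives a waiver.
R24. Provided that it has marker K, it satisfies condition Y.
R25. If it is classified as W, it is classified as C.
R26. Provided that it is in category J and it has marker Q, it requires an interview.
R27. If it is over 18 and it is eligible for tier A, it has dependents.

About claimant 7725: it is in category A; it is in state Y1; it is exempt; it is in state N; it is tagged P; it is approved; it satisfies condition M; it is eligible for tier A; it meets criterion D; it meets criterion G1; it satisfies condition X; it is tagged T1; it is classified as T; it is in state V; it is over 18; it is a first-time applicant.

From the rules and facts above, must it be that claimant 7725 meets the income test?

Yes

By R9 (it is in state V, it satisfies condition M): it satisfies condition Y.
By R14 (it is exempt, it is tagged T1, it is a first-time applicant): it has a qualifying event.
By R17 (it is in state Y1, it satisfies condition M, it is tagged T1): it is classified as L.
By R20 (it meets criterion G1): it satisfies condition G.
By R21 (it is in category A, it is in state V, it is eligible for tier A): it has a disability rating.
By R22 (it satisfies condition Y, it satisfies condition X): it is a resident.
By R27 (it is over 18, it is eligible for tier A): it has dependents.
By R5 (it has dependents): it is classified as W.
By R7 (it is classified as L, it is in state V, it has a disability rating): it has marker Q.
By R11 (it satisfies condition G, it has a qualifying event): it is in state S.
By R13 (it is in state S, it is in state Y1): it is enrolled full-time.
By R25 (it is classified as W): it is classified as C.
By R6 (it is enrolled full-time, it is classified as C): it is in category J.
By R26 (it is in category J, it has marker Q): it requires an interview.
By R19 (it requires an interview, it is a resident): it meets the income test.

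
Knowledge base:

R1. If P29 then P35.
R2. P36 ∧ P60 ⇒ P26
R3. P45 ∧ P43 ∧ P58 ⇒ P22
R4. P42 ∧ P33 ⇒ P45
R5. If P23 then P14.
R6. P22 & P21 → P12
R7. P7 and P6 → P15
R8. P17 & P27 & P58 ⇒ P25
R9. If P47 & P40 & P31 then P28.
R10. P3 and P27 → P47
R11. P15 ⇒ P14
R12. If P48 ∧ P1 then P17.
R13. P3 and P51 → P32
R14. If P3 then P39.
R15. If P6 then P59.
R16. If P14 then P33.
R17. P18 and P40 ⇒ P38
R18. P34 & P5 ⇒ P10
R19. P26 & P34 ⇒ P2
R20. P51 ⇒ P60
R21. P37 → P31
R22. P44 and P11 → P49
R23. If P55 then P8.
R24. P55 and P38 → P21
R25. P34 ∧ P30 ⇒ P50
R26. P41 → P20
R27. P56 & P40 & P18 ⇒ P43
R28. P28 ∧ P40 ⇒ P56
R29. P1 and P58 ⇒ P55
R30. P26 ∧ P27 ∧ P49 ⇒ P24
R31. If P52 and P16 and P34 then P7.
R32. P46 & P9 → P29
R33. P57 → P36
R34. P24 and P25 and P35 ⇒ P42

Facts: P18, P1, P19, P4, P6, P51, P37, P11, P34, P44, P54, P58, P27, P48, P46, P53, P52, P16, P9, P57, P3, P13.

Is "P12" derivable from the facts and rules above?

No

Forward chaining from the given facts derives: P47, P17, P32, P39, P59, P60, P31, P49, P55, P7, P29, P36, P35, P26, P15, P25, P14, P33, P2, P8, P24, P42, P45.
The only rule concluding P12 is R6, which needs P22; that is never established.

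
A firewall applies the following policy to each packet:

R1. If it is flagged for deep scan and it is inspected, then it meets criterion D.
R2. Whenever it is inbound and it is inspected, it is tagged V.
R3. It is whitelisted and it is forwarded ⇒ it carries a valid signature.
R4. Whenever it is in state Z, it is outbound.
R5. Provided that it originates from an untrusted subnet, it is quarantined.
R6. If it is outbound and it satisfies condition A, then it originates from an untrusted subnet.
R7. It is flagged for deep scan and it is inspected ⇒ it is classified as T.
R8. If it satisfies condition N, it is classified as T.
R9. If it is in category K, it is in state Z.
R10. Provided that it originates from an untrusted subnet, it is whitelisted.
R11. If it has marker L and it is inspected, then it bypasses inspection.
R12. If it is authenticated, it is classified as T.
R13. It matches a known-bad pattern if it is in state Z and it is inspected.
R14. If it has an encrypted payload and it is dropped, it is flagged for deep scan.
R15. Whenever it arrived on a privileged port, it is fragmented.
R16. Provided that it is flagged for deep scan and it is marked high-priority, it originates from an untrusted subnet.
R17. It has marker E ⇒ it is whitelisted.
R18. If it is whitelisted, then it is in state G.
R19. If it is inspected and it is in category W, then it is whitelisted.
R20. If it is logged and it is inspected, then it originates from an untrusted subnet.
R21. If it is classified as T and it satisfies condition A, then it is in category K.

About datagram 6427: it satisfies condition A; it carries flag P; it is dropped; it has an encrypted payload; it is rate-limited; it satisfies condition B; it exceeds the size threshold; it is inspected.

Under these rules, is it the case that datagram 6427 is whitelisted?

Yes

By R14 (it has an encrypted payload, it is dropped): it is flagged for deep scan.
By R7 (it is flagged for deep scan, it is inspected): it is classified as T.
By R21 (it is classified as T, it satisfies condition A): it is in category K.
By R9 (it is in category K): it is in state Z.
By R4 (it is in state Z): it is outbound.
By R6 (it is outbound, it satisfies condition A): it originates from an untrusted subnet.
By R10 (it originates from an untrusted subnet): it is whitelisted.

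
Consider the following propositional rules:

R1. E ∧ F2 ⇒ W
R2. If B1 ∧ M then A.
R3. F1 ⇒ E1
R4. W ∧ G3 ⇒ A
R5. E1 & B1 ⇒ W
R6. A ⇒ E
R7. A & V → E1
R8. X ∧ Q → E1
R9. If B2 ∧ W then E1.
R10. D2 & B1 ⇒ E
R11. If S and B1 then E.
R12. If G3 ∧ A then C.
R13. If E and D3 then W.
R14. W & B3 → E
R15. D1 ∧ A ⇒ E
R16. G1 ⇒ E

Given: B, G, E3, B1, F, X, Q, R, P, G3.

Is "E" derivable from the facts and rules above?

E1  (by R8: X, Q)
W  (by R5: E1, B1)
A  (by R4: W, G3)
E  (by R6: A)

Yes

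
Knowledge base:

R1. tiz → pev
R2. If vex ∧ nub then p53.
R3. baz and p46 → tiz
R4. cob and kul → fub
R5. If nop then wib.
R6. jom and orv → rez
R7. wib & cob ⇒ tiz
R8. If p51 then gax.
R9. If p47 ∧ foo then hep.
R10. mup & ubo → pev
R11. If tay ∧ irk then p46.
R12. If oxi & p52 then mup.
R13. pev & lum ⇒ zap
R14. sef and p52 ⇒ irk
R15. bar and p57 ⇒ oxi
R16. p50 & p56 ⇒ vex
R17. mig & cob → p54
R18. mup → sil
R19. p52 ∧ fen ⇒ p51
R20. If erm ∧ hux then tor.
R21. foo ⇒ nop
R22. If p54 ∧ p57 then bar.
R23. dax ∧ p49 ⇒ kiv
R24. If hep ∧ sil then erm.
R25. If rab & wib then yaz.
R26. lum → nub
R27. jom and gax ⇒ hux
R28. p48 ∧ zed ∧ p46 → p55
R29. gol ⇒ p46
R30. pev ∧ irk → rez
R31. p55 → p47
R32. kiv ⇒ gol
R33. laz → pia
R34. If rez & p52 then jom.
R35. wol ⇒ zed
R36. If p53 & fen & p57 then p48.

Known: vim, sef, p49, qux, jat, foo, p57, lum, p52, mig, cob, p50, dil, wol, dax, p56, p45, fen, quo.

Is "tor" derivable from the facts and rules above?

irk  (by R14: sef, p52)
vex  (by R16: p50, p56)
p54  (by R17: mig, cob)
p51  (by R19: p52, fen)
nop  (by R21: foo)
bar  (by R22: p54, p57)
kiv  (by R23: dax, p49)
nub  (by R26: lum)
gol  (by R32: kiv)
zed  (by R35: wol)
p53  (by R2: vex, nub)
wib  (by R5: nop)
tiz  (by R7: wib, cob)
gax  (by R8: p51)
oxi  (by R15: bar, p57)
p46  (by R29: gol)
p48  (by R36: p53, fen, p57)
pev  (by R1: tiz)
mup  (by R12: oxi, p52)
sil  (by R18: mup)
p55  (by R28: p48, zed, p46)
rez  (by R30: pev, irk)
p47  (by R31: p55)
jom  (by R34: rez, p52)
hep  (by R9: p47, foo)
erm  (by R24: hep, sil)
hux  (by R27: jom, gax)
tor  (by R20: erm, hux)

Yes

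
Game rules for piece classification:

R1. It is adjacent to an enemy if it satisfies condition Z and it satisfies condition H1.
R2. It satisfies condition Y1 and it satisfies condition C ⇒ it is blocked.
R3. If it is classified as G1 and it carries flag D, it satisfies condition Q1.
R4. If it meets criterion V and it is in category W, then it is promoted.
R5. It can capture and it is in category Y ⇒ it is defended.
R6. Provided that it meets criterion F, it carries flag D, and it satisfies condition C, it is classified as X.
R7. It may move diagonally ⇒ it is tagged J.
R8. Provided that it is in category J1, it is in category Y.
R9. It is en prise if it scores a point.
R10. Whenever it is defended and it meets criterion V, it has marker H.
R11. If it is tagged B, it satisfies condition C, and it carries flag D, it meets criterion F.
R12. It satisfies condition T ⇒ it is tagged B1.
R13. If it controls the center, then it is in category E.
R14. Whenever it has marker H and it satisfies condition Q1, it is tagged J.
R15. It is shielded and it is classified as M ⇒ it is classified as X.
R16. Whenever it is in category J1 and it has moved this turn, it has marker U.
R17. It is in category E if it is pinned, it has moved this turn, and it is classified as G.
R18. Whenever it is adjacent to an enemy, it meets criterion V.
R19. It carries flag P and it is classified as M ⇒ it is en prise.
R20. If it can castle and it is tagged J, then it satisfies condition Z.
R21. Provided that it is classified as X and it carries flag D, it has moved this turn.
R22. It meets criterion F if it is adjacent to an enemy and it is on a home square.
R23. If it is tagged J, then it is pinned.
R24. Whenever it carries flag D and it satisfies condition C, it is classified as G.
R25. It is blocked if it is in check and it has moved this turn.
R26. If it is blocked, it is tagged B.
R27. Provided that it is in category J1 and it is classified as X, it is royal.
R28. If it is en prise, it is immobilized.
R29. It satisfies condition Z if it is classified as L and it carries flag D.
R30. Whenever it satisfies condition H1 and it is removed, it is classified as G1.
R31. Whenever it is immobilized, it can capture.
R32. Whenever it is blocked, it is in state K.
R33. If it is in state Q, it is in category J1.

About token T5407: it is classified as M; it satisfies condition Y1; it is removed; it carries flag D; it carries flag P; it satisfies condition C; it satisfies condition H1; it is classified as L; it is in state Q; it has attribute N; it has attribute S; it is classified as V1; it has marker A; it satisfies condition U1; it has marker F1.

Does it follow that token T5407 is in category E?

By R2 (it satisfies condition Y1, it satisfies condition C): it is blocked.
By R19 (it carries flag P, it is classified as M): it is en prise.
By R24 (it carries flag D, it satisfies condition C): it is classified as G.
By R26 (it is blocked): it is tagged B.
By R28 (it is en prise): it is immobilized.
By R29 (it is classified as L, it carries flag D): it satisfies condition Z.
By R30 (it satisfies condition H1, it is removed): it is classified as G1.
By R31 (it is immobilized): it can capture.
By R33 (it is in state Q): it is in category J1.
By R1 (it satisfies condition Z, it satisfies condition H1): it is adjacent to an enemy.
By R3 (it is classified as G1, it carries flag D): it satisfies condition Q1.
By R8 (it is in category J1): it is in category Y.
By R11 (it is tagged B, it satisfies condition C, it carries flag D): it meets criterion F.
By R18 (it is adjacent to an enemy): it meets criterion V.
By R5 (it can capture, it is in category Y): it is defended.
By R6 (it meets criterion F, it carries flag D, it satisfies condition C): it is classified as X.
By R10 (it is defended, it meets criterion V): it has marker H.
By R14 (it has marker H, it satisfies condition Q1): it is tagged J.
By R21 (it is classified as X, it carries flag D): it has moved this turn.
By R23 (it is tagged J): it is pinned.
By R17 (it is pinned, it has moved this turn, it is classified as G): it is in category E.

Yes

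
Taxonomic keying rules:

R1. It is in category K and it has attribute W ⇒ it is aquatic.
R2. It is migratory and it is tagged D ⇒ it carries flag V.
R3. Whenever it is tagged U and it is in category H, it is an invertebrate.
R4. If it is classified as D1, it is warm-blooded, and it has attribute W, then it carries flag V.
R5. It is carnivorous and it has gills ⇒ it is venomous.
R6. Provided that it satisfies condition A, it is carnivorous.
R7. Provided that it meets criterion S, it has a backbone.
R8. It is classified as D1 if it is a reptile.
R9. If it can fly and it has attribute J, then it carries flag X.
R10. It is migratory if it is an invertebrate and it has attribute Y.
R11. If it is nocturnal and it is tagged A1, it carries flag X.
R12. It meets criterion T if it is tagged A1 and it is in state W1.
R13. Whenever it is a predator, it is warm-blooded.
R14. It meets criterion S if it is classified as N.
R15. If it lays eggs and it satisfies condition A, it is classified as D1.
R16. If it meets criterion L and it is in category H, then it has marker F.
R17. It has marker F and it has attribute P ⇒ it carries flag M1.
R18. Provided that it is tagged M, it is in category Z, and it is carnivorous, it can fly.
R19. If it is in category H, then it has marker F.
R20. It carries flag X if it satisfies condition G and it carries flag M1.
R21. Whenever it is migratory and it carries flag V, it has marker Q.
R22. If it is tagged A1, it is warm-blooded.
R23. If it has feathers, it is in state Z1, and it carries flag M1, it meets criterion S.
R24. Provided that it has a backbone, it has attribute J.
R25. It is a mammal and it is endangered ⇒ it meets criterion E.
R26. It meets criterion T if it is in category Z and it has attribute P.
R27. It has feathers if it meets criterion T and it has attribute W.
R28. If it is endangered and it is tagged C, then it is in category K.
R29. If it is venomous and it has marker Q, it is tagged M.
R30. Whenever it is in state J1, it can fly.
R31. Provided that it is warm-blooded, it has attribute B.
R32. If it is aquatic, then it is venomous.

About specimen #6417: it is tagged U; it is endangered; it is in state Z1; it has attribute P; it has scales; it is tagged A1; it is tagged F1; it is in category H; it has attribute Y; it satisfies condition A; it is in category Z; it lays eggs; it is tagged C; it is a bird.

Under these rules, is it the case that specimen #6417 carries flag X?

Forward chaining from the given facts derives: is an invertebrate, is carnivorous, is migratory, is classified as D1, has marker F, is warm-blooded, meets criterion T, is in category K, has attribute B, carries flag M1.
Rules concluding "it carries flag X": R9 needs "it can fly"; R11 needs "it is nocturnal"; R20 needs "it satisfies condition G" — none of these are established.

No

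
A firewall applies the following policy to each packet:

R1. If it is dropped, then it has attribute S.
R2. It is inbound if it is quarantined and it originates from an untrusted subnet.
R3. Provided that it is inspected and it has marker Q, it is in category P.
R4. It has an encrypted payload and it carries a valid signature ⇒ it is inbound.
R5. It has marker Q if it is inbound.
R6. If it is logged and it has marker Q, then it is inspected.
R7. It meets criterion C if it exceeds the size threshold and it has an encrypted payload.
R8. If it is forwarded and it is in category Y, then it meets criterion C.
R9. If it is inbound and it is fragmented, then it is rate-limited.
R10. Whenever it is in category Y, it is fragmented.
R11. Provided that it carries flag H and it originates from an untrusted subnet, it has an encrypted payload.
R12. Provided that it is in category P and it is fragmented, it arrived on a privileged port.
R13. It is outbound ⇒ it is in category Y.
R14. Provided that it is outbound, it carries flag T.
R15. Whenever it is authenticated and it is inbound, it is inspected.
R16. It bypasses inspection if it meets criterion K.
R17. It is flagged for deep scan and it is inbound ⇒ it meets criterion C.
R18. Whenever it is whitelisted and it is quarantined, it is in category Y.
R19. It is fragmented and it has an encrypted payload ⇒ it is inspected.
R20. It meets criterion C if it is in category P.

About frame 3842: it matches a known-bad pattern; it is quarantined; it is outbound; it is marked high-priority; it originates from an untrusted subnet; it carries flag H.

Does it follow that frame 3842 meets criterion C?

Yes

By R2 (it is quarantined, it originates from an untrusted subnet): it is inbound.
By R5 (it is inbound): it has marker Q.
By R11 (it carries flag H, it originates from an untrusted subnet): it has an encrypted payload.
By R13 (it is outbound): it is in category Y.
By R10 (it is in category Y): it is fragmented.
By R19 (it is fragmented, it has an encrypted payload): it is inspected.
By R3 (it is inspected, it has marker Q): it is in category P.
By R20 (it is in category P): it meets criterion C.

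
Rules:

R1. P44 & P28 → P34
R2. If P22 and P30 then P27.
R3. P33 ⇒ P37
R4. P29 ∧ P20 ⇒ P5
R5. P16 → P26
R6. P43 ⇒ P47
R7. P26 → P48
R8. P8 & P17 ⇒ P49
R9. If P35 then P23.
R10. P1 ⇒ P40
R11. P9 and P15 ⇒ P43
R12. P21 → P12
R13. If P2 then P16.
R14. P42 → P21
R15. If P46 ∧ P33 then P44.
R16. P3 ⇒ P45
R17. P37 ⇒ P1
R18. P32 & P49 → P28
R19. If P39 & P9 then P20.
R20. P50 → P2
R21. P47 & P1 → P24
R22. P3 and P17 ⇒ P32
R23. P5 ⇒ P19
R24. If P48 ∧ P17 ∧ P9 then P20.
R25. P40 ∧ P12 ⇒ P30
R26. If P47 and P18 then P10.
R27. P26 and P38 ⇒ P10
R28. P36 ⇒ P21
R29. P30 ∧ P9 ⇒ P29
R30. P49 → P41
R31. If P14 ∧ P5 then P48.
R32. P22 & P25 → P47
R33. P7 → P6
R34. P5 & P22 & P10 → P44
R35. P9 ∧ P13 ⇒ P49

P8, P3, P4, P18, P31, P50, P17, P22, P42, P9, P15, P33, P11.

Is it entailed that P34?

Yes

P37  (by R3: P33)
P49  (by R8: P8, P17)
P43  (by R11: P9, P15)
P21  (by R14: P42)
P1  (by R17: P37)
P2  (by R20: P50)
P32  (by R22: P3, P17)
P47  (by R6: P43)
P40  (by R10: P1)
P12  (by R12: P21)
P16  (by R13: P2)
P28  (by R18: P32, P49)
P30  (by R25: P40, P12)
P10  (by R26: P47, P18)
P29  (by R29: P30, P9)
P26  (by R5: P16)
P48  (by R7: P26)
P20  (by R24: P48, P17, P9)
P5  (by R4: P29, P20)
P44  (by R34: P5, P22, P10)
P34  (by R1: P44, P28)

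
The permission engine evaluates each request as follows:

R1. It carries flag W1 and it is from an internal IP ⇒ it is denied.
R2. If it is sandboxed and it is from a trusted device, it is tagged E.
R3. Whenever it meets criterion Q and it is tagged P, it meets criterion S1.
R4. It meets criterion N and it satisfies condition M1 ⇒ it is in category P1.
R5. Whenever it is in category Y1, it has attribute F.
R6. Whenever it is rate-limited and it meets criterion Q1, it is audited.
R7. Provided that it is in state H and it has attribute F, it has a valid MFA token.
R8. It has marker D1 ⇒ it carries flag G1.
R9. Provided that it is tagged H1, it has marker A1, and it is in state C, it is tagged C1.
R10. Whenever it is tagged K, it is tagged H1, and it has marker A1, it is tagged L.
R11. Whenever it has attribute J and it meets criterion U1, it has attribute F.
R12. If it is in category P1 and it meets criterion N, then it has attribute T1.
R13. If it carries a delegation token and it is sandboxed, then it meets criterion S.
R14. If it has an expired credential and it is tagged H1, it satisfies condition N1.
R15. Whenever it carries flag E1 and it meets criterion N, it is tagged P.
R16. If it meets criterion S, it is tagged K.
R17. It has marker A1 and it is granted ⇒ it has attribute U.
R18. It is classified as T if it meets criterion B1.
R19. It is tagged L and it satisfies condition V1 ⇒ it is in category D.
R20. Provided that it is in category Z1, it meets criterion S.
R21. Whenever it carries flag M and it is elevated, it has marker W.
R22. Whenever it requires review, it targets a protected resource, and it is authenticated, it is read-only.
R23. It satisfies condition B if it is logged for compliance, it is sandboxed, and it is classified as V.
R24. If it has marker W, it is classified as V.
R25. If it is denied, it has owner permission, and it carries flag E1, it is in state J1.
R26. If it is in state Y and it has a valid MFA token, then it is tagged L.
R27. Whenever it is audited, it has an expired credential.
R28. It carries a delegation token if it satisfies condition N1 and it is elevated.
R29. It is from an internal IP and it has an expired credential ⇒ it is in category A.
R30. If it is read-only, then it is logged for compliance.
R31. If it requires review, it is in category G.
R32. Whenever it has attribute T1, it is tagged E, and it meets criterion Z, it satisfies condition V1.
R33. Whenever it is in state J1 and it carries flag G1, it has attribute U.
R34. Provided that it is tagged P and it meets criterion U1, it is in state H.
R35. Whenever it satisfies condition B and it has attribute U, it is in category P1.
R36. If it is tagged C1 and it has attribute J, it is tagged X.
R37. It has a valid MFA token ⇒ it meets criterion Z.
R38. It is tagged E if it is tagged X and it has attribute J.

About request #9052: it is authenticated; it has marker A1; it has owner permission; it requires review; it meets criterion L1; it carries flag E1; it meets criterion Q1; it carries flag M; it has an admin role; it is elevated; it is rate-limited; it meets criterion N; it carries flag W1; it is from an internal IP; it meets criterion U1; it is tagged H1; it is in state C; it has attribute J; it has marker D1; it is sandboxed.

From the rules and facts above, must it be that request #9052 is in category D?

Forward chaining from the given facts derives: is denied, is audited, carries flag G1, is tagged C1, has attribute F, is tagged P, has marker W, is classified as V, is in state J1, has an expired credential, is in category A, is in category G, has attribute U, is in state H, is tagged X, is tagged E, has a valid MFA token, satisfies condition N1, carries a delegation token, meets criterion Z, meets criterion S, is tagged K, is tagged L.
The only rule concluding "it is in category D" is R19, which needs "it satisfies condition V1"; that is never established.

No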